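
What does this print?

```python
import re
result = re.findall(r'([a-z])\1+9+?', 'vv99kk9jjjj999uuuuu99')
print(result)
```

The backreference `\1` re-matches whatever the first group consumed, character for character.
Walking the string: at [0:3] match 'vv9', group 1 = 'v'; at [4:7] match 'kk9', group 1 = 'k'; at [7:12] match 'jjjj9', group 1 = 'j'; at [14:20] match 'uuuuu9', group 1 = 'u'.
Because there's exactly one group, `findall` drops the full match and keeps group 1 from each hit.

['v', 'k', 'j', 'u']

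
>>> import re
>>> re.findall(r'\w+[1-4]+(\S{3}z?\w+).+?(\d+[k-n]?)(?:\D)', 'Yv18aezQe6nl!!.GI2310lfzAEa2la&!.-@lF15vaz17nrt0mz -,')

This matches one or more of a word character, then one or more of a character in [1-4]; then exactly 3 of a non-whitespace character, then optionally the literal 'z', then one or more of a word character (captured); then one or more of any character (lazy); then one or more of a digit, then optionally a character in [k-n] (captured); then a non-digit (non-capturing group).
The `?` after the quantifier makes it lazy — it takes as little as possible before letting the rest of the pattern try.
Matches: at [0:23] match 'Yv18aezQe6nl!!.GI2310lf', groups = ('8aezQe6nl', '2310l'); at [35:50] match 'lF15vaz17nrt0mz', groups = ('5vaz17nr', '0m').
2 groups means each result is a tuple of 2 captured strings — 2 here.

[('8aezQe6nl', '2310l'), ('5vaz17nr', '0m')]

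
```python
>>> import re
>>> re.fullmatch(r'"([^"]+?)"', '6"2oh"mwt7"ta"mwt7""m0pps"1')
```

`re.fullmatch` is like wrapping the pattern in `^…$` (in single-line mode).
Here the string isn't matched end-to-end, so the call returns None.

None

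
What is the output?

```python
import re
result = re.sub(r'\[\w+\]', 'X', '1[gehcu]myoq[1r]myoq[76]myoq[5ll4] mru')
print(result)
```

1XmyoqXmyoqXmyoqX mru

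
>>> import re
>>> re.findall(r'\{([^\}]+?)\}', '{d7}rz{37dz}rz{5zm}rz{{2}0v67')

['d7', '37dz', '5zm', '{2']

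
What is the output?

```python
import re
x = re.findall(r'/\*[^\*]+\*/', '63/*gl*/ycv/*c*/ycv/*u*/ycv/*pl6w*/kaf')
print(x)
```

['/*gl*/', '/*c*/', '/*u*/', '/*pl6w*/']

`findall` yields the raw match text (4 of them) because the pattern has no groups.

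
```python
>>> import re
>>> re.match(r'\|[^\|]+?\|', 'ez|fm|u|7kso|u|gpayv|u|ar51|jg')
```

None

With `match`, the pattern is implicitly anchored at the beginning.
Here position 0 doesn't satisfy it, so the call returns None.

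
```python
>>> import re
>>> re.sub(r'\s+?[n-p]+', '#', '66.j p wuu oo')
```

'66.j# wuu#'

`sub` substitutes '#' at each match site.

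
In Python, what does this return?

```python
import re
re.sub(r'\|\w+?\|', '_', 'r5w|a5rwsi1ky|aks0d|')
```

Matches: at [3:14] → '|a5rwsi1ky|'.
`sub` substitutes '_' at each match site.

'r5w_aks0d|'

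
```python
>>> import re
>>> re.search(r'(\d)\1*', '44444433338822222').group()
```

`\1` is not a pattern — it's the concrete string captured by group 1, re-applied verbatim.
`re.search` scans for the first position where the pattern succeeds.
The match spans [0:6] → '444444'.
Captured: group 1 = '4'.

'444444'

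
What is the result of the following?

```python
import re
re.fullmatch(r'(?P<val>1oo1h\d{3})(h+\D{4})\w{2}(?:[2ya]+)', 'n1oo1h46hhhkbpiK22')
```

For `fullmatch`, every character of the input must be accounted for by the pattern.
Here the string isn't matched end-to-end, so the call returns None.

None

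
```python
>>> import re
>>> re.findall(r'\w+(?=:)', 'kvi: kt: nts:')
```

['kvi', 'kt', 'nts']

Because the assertion is zero-width, the text it checks is not consumed and won't appear in the result.
Scanning left to right: at [0:3] → 'kvi'; at [5:7] → 'kt'; at [9:12] → 'nts'.
No capturing groups, so `findall` returns the 3 full match strings.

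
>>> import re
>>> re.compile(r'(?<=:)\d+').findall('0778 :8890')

['8890']

Lookahead/lookbehind check context without consuming it, so the matched span excludes the asserted characters.
Since nothing is captured, `findall` lists the 1 matched substring directly.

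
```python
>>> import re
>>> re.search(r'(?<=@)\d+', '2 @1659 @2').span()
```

(3, 7)

Because the assertion is zero-width, the text it checks is not consumed and won't appear in the result.
`re.search` tries every starting position until one works.
The match spans [3:7] → '1659'.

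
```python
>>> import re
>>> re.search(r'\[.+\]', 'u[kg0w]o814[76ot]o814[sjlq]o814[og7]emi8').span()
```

`re.search` tries every starting position until one works.
The match spans [1:36] → '[kg0w]o814[76ot]o814[sjlq]o814[og7]'.

(1, 36)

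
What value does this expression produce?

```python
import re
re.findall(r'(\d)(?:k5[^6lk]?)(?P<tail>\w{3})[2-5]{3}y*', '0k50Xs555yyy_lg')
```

This matches a digit (captured); then the literal 'k5', then optionally any character except [6lk] (non-capturing group); then exactly 3 of a word character (captured as 'tail'); then exactly 3 of a character in [2-5], then zero or more of a literal 'y'.
Scanning left to right: at [0:12] match '0k50Xs555yyy', groups = ('0', '0Xs').
2 groups means the one result is a tuple of 2 captured strings — 1 here.

[('0', '0Xs')]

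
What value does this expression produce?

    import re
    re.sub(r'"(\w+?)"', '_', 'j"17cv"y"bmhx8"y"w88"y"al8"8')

'j_y_y_y_8'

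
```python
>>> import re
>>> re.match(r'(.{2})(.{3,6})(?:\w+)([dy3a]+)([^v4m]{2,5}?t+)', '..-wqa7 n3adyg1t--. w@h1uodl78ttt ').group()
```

'..-wqa7 n3adyg1t'

This matches exactly 2 of any character (captured); then 3 to 6 of any character (captured); then one or more of a word character (non-capturing group); then one or more of one of [dy3a] (captured); then 2 to 5 of any character except [v4m] (lazy), then one or more of a literal 't' (captured).
With `match`, the pattern is implicitly anchored at the beginning.
The match spans [0:16] → '..-wqa7 n3adyg1t'.
Captured: group 1 = '..', group 2 = '-wqa7 ', group 3 = 'y', group 4 = 'g1t'.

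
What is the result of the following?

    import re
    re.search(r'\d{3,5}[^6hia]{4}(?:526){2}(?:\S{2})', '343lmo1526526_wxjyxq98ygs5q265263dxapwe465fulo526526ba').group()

Pattern: 3 to 5 of a digit, then exactly 4 of any character except [6hia], then the literal '526' repeated 2 times; then exactly 2 of a non-whitespace character (non-capturing group).
`re.search` scans for the first position where the pattern succeeds.
The match spans [0:15] → '343lmo1526526_w'.

'343lmo1526526_w'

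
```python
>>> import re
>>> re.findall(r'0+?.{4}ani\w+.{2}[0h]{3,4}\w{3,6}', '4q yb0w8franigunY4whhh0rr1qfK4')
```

Pattern: one or more of a literal '0' (lazy); then exactly 4 of any character, then the literal 'ani'; then one or more of a word character; then exactly 2 of any character, then 3 to 4 of one of [0h], then 3 to 6 of a word character.
No capturing groups, so `findall` returns the 1 full match string.

['0w8franigunY4whhh0rr1qfK']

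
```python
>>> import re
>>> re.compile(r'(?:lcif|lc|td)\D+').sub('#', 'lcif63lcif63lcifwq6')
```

'#63#63#6'

`sub` substitutes '#' at each match site.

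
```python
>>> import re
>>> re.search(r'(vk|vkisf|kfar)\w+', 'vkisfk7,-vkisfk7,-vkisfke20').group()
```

`search` walks the string left to right and returns the first match it finds.
The match spans [0:7] → 'vkisfk7'.
Captured: group 1 = 'vk'.

'vkisfk7'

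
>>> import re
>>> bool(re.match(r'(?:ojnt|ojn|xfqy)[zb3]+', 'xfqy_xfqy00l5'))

False

`match` is anchored at position 0; if the pattern doesn't fit there, it returns None.
Here the string doesn't start with a match, so the call returns None, and `bool(None)` is False.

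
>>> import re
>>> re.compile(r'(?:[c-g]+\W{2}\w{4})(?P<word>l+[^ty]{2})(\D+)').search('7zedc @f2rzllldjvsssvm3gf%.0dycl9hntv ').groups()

Pattern: one or more of a character in [c-g], then exactly 2 of a non-word character, then exactly 4 of a word character (non-capturing group); then one or more of the literal 'l', then exactly 2 of any character except [ty] (captured as 'word'); then one or more of a non-digit (captured).
Unlike `match`, `search` isn't anchored — it looks for the pattern anywhere in the string.
The match spans [2:22] → 'edc @f2rzllldjvsssvm'.
Captured: group 1 = 'llldj', group 2 = 'vsssvm'.

('llldj', 'vsssvm')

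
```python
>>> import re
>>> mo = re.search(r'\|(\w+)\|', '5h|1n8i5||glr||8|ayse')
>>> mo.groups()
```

The match spans [2:9] → '|1n8i5|'.
Captured: group 1 = '1n8i5'.

('1n8i5',)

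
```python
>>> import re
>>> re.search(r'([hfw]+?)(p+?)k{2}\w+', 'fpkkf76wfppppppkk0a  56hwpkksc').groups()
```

('f', 'p')

The pattern matches one or more of one of [hfw] (lazy) (captured); then one or more of a literal 'p' (lazy) (captured); then exactly 2 of a literal 'k'; then one or more of a word character.
`re.search` tries every starting position until one works.
The match spans [0:19] → 'fpkkf76wfppppppkk0a'.
Captured: group 1 = 'f', group 2 = 'p'.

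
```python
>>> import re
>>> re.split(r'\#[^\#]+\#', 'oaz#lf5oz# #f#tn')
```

['oaz', ' ', 'tn']

Matches to split on: at [3:10] → '#lf5oz#'; at [11:14] → '#f#'.
Each match becomes a cut point; 3 segments remain.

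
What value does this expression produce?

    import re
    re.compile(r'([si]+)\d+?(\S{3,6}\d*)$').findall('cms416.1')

Pattern: one or more of one of [si] (captured); then one or more of a digit (lazy); then 3 to 6 of a non-whitespace character, then zero or more of a digit (captured); then anchored at the end.
With 2 capturing groups, `findall` returns a 2-tuple per match.

[('s', '16.1')]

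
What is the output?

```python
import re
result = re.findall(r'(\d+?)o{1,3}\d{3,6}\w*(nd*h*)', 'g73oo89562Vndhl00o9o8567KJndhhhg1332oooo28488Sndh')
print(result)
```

[('73', 'ndh')]

This matches one or more of a digit (lazy) (captured); then 1 to 3 of a literal 'o', then 3 to 6 of a digit, then zero or more of a word character; then a literal 'n', then zero or more of the literal 'd', then zero or more of a literal 'h' (captured).
`findall` packs the 2 group values into a tuple for every match.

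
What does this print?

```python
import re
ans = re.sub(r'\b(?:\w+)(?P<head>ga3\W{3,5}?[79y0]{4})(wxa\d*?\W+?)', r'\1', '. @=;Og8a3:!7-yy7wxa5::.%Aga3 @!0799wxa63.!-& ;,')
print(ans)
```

This matches a word boundary (`\b`, zero-width); then one or more of a word character (non-capturing group); then the literal 'ga3', then 3 to 5 of a non-word character (lazy), then exactly 4 of one of [79y0] (captured as 'head'); then the literal 'wxa', then zero or more of a digit (lazy), then one or more of a non-word character (lazy) (captured).
A non-greedy quantifier consumes as few characters as it can — just enough that the remainder of the pattern still matches from where it stops; whatever follows it matches normally.
Matches: at [25:42] → 'Aga3 @!0799wxa63.'.
The replacement refers to a captured group, so each match is rewritten using its own captured text.

. @=;Og8a3:!7-yy7wxa5::.%ga3 @!0799!-& ;,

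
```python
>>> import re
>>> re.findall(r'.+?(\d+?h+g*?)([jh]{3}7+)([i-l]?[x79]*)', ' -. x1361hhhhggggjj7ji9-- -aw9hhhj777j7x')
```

Multiple groups make `findall` return tuples — one 3-tuple for the one match.

[('9h', 'hhj777', 'j7x')]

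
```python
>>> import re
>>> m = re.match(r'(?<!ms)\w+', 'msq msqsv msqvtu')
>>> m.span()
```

The negative lookaround is zero-width — it rules out positions where the adjacent text would match, without consuming anything.
With `match`, the pattern is implicitly anchored at the beginning.
The match spans [0:3] → 'msq'.

(0, 3)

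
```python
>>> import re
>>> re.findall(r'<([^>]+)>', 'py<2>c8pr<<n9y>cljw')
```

['2', '<n9y']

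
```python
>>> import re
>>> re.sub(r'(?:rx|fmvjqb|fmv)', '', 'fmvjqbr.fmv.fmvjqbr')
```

Branches in `(...|...)` are attempted left-to-right; the first branch that allows the whole pattern to succeed is taken.
Every occurrence is swapped for ''.

'r..r'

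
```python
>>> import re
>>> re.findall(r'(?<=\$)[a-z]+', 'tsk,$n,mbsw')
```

Because the assertion is zero-width, the text it checks is not consumed and won't appear in the result.
Walking the string: at [5:6] → 'n'.
Since nothing is captured, `findall` lists the 1 matched substring directly.

['n']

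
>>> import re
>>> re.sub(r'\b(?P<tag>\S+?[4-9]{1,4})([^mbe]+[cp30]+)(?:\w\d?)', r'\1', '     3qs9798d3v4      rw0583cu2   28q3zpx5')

'     3qs9798'

This matches a word boundary (`\b`, zero-width); then one or more of a non-whitespace character (lazy), then 1 to 4 of a character in [4-9] (captured as 'tag'); then one or more of any character except [mbe], then one or more of one of [cp30] (captured); then a word character, then optionally a digit (non-capturing group).
Matches: at [5:42] → '3qs9798d3v4      rw0583cu2   28q3zpx5'.
`\1` in the replacement pulls in group 1's text for each match.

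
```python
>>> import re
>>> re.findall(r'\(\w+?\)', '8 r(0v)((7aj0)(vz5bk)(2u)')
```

['(0v)', '(7aj0)', '(vz5bk)', '(2u)']

No capturing groups, so `findall` returns the 4 full match strings.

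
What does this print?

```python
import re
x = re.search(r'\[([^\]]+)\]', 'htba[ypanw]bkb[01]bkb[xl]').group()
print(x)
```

Unlike `match`, `search` isn't anchored — it looks for the pattern anywhere in the string.
The match spans [4:11] → '[ypanw]'.
Captured: group 1 = 'ypanw'.

[ypanw]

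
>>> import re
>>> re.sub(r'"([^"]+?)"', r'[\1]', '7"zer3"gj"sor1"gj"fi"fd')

'7[zer3]gj[sor1]gj[fi]fd'

Each match is replaced using the text its own group 1 captured.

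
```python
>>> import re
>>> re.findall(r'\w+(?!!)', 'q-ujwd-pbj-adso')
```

['q', 'ujwd', 'pbj', 'adso']

The negative lookahead/lookbehind blocks any match where the forbidden context is present.
Scanning left to right: at [0:1] → 'q'; at [2:6] → 'ujwd'; at [7:10] → 'pbj'; at [11:15] → 'adso'.
`findall` yields the raw match text (4 of them) because the pattern has no groups.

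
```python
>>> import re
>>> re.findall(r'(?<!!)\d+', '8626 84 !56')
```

`(?!…)`/`(?<!…)` only lets a position through if the neighbouring text does NOT match; no characters are consumed.
Since nothing is captured, `findall` lists the 3 matched substrings directly.

['8626', '84', '6']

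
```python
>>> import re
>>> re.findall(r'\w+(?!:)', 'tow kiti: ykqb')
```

['tow', 'kit', 'ykqb']

The negative lookaround is zero-width — it rules out positions where the adjacent text would match, without consuming anything.
Matches: at [0:3] → 'tow'; at [4:7] → 'kit'; at [10:14] → 'ykqb'.
With no groups in the pattern, `findall` gives back each whole match — 3 here.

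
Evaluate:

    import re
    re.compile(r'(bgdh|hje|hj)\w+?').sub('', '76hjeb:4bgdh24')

Alternation tries branches left to right and keeps the first one that lets the overall match succeed at that position.
Every occurrence is swapped for ''.

'76:44'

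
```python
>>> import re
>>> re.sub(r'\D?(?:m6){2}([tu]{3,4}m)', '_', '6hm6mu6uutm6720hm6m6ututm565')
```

'6hm6mu6uutm6720_565'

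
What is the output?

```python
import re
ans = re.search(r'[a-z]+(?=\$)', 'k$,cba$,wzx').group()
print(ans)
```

k

The positive lookaround only admits positions where the adjacent text matches; those characters stay outside the span.
`re.search` tries every starting position until one works.
The match spans [0:1] → 'k'.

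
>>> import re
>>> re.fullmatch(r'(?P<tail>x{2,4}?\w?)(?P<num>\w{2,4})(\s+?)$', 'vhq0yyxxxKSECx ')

This matches 2 to 4 of the literal 'x' (lazy), then optionally a word character (captured as 'tail'); then 2 to 4 of a word character (captured as 'num'); then one or more of whitespace (lazy) (captured); then anchored at the end.
`re.fullmatch` requires the pattern to consume the entire string.
Here the string isn't matched end-to-end, so the call returns None.

None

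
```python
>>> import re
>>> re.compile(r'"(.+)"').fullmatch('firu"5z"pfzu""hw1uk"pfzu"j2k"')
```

`re.fullmatch` requires the pattern to consume the entire string.
Here the string isn't matched end-to-end, so the call returns None.

None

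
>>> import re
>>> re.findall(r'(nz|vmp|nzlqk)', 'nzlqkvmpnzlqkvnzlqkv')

Alternation tries branches left to right and keeps the first one that lets the overall match succeed at that position.
Matches: at [0:2] match 'nz', group 1 = 'nz'; at [5:8] match 'vmp', group 1 = 'vmp'; at [8:10] match 'nz', group 1 = 'nz'; at [14:16] match 'nz', group 1 = 'nz'.
One capturing group, so `findall` returns just the captured substring from each match — 4 in all.

['nz', 'vmp', 'nz', 'nz']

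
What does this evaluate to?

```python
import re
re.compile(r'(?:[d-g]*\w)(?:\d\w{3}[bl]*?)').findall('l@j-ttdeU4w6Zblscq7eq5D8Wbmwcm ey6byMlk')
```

['deU4w6Z', 'q7eq5', 'D8Wbm', 'ey6byM']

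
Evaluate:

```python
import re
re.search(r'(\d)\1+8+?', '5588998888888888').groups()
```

`\1` has to match the exact text group 1 already captured.
Unlike `match`, `search` isn't anchored — it looks for the pattern anywhere in the string.
The match spans [0:3] → '558'.
Captured: group 1 = '5'.

('5',)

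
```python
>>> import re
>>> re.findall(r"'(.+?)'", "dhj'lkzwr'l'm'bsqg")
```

['lkzwr', 'm']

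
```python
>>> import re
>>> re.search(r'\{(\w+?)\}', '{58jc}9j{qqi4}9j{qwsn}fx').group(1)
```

'58jc'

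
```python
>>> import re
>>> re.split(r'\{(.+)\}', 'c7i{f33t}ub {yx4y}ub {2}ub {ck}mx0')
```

['c7i', 'f33t}ub {yx4y}ub {2}ub {ck', 'mx0']

Matches to split on: at [3:31] → '{f33t}ub {yx4y}ub {2}ub {ck}'.
Because the pattern has a capturing group, `split` also inserts each captured text between the pieces.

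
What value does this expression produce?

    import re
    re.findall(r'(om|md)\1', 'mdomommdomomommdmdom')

The backreference `\1` re-matches whatever the first group consumed, character for character.
Walking the string: at [2:6] match 'omom', group 1 = 'om'; at [8:12] match 'omom', group 1 = 'om'; at [14:18] match 'mdmd', group 1 = 'md'.
`findall` collects group 1 from each match (3 total).

['om', 'om', 'md']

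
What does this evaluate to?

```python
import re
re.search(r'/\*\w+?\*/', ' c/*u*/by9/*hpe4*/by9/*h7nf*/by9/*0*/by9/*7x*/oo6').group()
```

'/*u*/'

`re.search` tries every starting position until one works.
The match spans [2:7] → '/*u*/'.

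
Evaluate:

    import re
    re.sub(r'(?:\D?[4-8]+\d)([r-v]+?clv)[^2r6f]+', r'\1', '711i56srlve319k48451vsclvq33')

The pattern matches optionally a non-digit, then one or more of a character in [4-8], then a digit (non-capturing group); then one or more of a character in [r-v] (lazy), then the literal 'clv' (captured); then one or more of any character except [2r6f].
Matches: at [14:28] → 'k48451vsclvq33'.
Each match is replaced using the text its own group 1 captured.

'711i56srlve319vsclv'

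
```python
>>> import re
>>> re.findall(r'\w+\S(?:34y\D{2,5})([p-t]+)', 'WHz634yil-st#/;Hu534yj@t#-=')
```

This matches one or more of a word character, then a non-whitespace character; then the literal '34y', then 2 to 5 of a non-digit (non-capturing group); then one or more of a character in [p-t] (captured).
Scanning left to right: at [0:12] match 'WHz634yil-st', group 1 = 't'; at [15:24] match 'Hu534yj@t', group 1 = 't'.
Because there's exactly one group, `findall` drops the full match and keeps group 1 from each hit.

['t', 't']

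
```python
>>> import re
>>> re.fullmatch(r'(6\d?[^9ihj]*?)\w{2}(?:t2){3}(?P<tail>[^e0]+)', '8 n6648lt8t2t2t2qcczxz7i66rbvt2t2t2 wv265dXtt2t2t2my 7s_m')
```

None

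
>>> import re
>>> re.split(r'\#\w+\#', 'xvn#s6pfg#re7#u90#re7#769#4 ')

['xvn', 're7', 're7', '4 ']

Matches to split on: at [3:10] → '#s6pfg#'; at [13:18] → '#u90#'; at [21:26] → '#769#'.
The string is cut at each match, leaving 4 pieces.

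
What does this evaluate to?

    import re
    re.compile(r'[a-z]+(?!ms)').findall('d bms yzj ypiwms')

Because the assertion is negative and zero-width, positions next to the forbidden text are skipped.
Walking the string: at [0:1] → 'd'; at [2:5] → 'bms'; at [6:9] → 'yzj'; at [10:16] → 'ypiwms'.
`findall` yields the raw match text (4 of them) because the pattern has no groups.

['d', 'bms', 'yzj', 'ypiwms']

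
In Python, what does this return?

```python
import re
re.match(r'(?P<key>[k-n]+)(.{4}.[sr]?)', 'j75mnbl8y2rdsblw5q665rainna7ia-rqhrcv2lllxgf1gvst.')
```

None

`re.match` only tries the pattern at the start of the string.
Here the string doesn't start with a match, so the call returns None.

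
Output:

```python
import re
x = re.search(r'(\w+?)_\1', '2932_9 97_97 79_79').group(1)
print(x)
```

`\1` has to match the exact text group 1 already captured.
`search` walks the string left to right and returns the first match it finds.
The match spans [7:12] → '97_97'.
Captured: group 1 = '97'.

97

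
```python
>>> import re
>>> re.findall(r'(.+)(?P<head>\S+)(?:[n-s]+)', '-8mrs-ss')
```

[('-8mrs-', 's')]

The pattern matches one or more of any character (captured); then one or more of a non-whitespace character (captured as 'head'); then one or more of a character in [n-s] (non-capturing group).
Walking the string: at [0:8] match '-8mrs-ss', groups = ('-8mrs-', 's').
2 groups means the one result is a tuple of 2 captured strings — 1 here.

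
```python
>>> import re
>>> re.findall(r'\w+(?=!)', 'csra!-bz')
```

The positive lookaround only admits positions where the adjacent text matches; those characters stay outside the span.
Walking the string: at [0:4] → 'csra'.
No capturing groups, so `findall` returns the 1 full match string.

['csra']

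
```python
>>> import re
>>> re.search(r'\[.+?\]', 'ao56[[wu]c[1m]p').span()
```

(4, 9)

`search` walks the string left to right and returns the first match it finds.
The match spans [4:9] → '[[wu]'.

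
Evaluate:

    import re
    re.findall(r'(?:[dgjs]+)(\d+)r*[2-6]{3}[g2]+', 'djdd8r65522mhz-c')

['8']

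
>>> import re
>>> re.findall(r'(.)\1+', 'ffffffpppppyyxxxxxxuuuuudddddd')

['f', 'p', 'y', 'x', 'u', 'd']

`\1` is not a pattern — it's the concrete string captured by group 1, re-applied verbatim.
With a single group, `findall` returns only what that group captured — 6 items.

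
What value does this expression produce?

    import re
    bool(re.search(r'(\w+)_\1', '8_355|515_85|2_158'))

False

After group 1 captures some text, `\1` only succeeds where that same text appears again.
Unlike `match`, `search` isn't anchored — it looks for the pattern anywhere in the string.
Here nothing in the string fits, so the call returns None, and `bool(None)` is False.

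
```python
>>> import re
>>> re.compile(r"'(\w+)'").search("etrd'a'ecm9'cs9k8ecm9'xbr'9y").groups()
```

`search` walks the string left to right and returns the first match it finds.
The match spans [4:7] → "'a'".
Captured: group 1 = 'a'.

('a',)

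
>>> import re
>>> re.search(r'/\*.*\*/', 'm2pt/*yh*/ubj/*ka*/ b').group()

`re.search` tries every starting position until one works.
The match spans [4:19] → '/*yh*/ubj/*ka*/'.

'/*yh*/ubj/*ka*/'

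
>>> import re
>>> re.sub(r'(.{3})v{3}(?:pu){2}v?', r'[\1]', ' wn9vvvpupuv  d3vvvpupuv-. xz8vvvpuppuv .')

Each match is replaced using the text its own group 1 captured.

' [wn9] [ d3]-. xz8vvvpuppuv .'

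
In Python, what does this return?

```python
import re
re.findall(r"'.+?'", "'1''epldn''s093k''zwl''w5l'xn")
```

["'1'", "'epldn'", "'s093k'", "'zwl'", "'w5l'"]

Because the quantifier is non-greedy, it stops expanding at the earliest point where the rest of the pattern can succeed.
Walking the string: at [0:3] → "'1'"; at [3:10] → "'epldn'"; at [10:17] → "'s093k'"; at [17:22] → "'zwl'"; at [22:27] → "'w5l'".
No capturing groups, so `findall` returns the 5 full match strings.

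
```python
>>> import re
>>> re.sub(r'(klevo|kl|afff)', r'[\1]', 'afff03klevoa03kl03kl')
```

'[afff]03[klevo]a03[kl]03[kl]'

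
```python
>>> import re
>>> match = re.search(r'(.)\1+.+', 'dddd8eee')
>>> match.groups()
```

('d',)

The match spans [0:8] → 'dddd8eee'.
Captured: group 1 = 'd'.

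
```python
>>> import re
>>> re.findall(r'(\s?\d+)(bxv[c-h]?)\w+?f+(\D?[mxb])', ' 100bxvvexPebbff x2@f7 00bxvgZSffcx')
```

[(' 100', 'bxv', ' x'), (' 00', 'bxvg', 'cx')]

Pattern: optionally whitespace, then one or more of a digit (captured); then the literal 'bxv', then optionally a character in [c-h] (captured); then one or more of a word character (lazy), then one or more of a literal 'f'; then optionally a non-digit, then one of [mxb] (captured).
With 3 capturing groups, `findall` returns a 3-tuple per match.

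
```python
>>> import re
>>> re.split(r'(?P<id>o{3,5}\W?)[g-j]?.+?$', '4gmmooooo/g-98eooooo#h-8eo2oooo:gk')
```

['4gmm', 'ooooo/', '']

This matches 3 to 5 of a literal 'o', then optionally a non-word character (captured as 'id'); then optionally a character in [g-j], then one or more of any character (lazy); then anchored at the end.
Matches to split on: at [4:34] → 'ooooo/g-98eooooo#h-8eo2oooo:gk'.
With a capturing group present, the delimiter's captured portion is kept in the result list.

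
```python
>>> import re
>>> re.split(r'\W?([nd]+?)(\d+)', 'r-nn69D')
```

['r', 'nn', '69', 'D']

`re.split` interleaves the captured-group text with the surrounding fragments.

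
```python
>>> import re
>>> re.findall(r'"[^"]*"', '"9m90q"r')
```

With no groups in the pattern, `findall` gives back each whole match — 1 here.

['"9m90q"']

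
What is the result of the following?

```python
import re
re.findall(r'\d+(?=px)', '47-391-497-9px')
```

The lookaround is zero-width — it requires the adjacent text to match without consuming it, so the asserted text isn't part of the match.
Walking the string: at [11:12] → '9'.
Since nothing is captured, `findall` lists the 1 matched substring directly.

['9']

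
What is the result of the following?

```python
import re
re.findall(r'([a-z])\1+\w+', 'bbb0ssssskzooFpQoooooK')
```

`\1` has to match the exact text group 1 already captured.
Because there's exactly one group, `findall` drops the full match and keeps group 1 from the one hit.

['b']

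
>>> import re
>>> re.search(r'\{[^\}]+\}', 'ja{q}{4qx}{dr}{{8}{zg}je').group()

`search` walks the string left to right and returns the first match it finds.
The match spans [2:5] → '{q}'.

'{q}'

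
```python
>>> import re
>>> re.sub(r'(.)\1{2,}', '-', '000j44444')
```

The backreference `\1` re-matches whatever the first group consumed, character for character.
Each match is replaced by '-'.

'-j-'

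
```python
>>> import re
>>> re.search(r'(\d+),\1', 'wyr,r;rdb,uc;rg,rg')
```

None

The backreference `\1` re-matches whatever the first group consumed, character for character.
`re.search` scans for the first position where the pattern succeeds.
Here the pattern never matches, so the call returns None.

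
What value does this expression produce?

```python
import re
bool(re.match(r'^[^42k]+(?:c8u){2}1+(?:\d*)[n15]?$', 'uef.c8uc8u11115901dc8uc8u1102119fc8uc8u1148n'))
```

This matches anchored at the start of the string; then one or more of any character except [42k]; then the literal 'c8u' repeated 2 times, then one or more of a literal '1'; then zero or more of a digit (non-capturing group); then optionally one of [n15]; then anchored at the end.
With `match`, the pattern is implicitly anchored at the beginning.
Here the string doesn't start with a match, so the call returns None, and `bool(None)` is False.

False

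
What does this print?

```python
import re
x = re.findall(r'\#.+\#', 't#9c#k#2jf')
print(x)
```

['#9c#k#']

Since nothing is captured, `findall` lists the 1 matched substring directly.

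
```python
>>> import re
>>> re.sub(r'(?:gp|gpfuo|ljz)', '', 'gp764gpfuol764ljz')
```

Alternation tries branches left to right and keeps the first one that lets the overall match succeed at that position.
Every occurrence is swapped for ''.

'764fuol764'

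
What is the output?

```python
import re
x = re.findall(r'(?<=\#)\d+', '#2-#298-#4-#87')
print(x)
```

['2', '298', '4', '87']

The positive lookaround only admits positions where the adjacent text matches; those characters stay outside the span.
Matches: at [1:2] → '2'; at [4:7] → '298'; at [9:10] → '4'; at [12:14] → '87'.
With no groups in the pattern, `findall` gives back each whole match — 4 here.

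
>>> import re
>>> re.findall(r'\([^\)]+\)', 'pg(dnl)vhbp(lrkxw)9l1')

Scanning left to right: at [2:7] → '(dnl)'; at [11:18] → '(lrkxw)'.
Since nothing is captured, `findall` lists the 2 matched substrings directly.

['(dnl)', '(lrkxw)']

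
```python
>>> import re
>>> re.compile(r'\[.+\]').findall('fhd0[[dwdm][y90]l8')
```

['[[dwdm][y90]']

No capturing groups, so `findall` returns the 1 full match string.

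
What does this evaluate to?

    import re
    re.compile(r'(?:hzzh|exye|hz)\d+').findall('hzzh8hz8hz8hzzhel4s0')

['hzzh8', 'hz8', 'hz8']

Since nothing is captured, `findall` lists the 3 matched substrings directly.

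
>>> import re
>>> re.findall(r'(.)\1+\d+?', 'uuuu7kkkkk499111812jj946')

['u', 'k', '9', '1', 'j']

After group 1 captures some text, `\1` only succeeds where that same text appears again.
Matches: at [0:5] match 'uuuu7', group 1 = 'u'; at [5:11] match 'kkkkk4', group 1 = 'k'; at [11:14] match '991', group 1 = '9'; at [14:17] match '118', group 1 = '1'; at [19:22] match 'jj9', group 1 = 'j'.
Because there's exactly one group, `findall` drops the full match and keeps group 1 from each hit.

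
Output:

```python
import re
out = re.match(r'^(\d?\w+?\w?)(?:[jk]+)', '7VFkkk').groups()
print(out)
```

Pattern: anchored at the start of the string; then optionally a digit, then one or more of a word character (lazy), then optionally a word character (captured); then one or more of one of [jk] (non-capturing group).
A non-greedy quantifier consumes as few characters as it can — just enough that the remainder of the pattern still matches from where it stops; whatever follows it matches normally.
With `match`, the pattern is implicitly anchored at the beginning.
The match spans [0:6] → '7VFkkk'.
Captured: group 1 = '7VF'.

('7VF',)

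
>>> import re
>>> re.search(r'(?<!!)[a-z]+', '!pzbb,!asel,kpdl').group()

The negative lookaround is zero-width — it rules out positions where the adjacent text would match, without consuming anything.
The match spans [2:5] → 'zbb'.

'zbb'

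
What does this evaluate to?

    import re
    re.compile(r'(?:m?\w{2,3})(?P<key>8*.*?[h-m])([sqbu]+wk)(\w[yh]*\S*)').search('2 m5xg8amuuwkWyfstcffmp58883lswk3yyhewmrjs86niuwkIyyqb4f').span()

The pattern matches optionally a literal 'm', then 2 to 3 of a word character (non-capturing group); then zero or more of a literal '8', then zero or more of any character (lazy), then a character in [h-m] (captured as 'key'); then one or more of one of [sqbu], then the literal 'wk' (captured); then a word character, then zero or more of one of [yh], then zero or more of a non-whitespace character (captured).
`search` walks the string left to right and returns the first match it finds.
The match spans [2:56] → 'm5xg8amuuwkWyfstcffmp58883lswk3yyhewmrjs86niuwkIyyqb4f'.
Captured: group 1 = '8am', group 2 = 'uuwk', group 3 = 'Wyfstcffmp58883lswk3yyhewmrjs86niuwkIyyqb4f'.

(2, 56)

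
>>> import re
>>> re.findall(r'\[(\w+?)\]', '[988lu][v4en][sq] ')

One capturing group, so `findall` returns just the captured substring from each match — 3 in all.

['988lu', 'v4en', 'sq']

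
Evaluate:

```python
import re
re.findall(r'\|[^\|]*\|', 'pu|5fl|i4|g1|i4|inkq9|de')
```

Scanning left to right: at [2:7] → '|5fl|'; at [9:13] → '|g1|'; at [15:22] → '|inkq9|'.
Since nothing is captured, `findall` lists the 3 matched substrings directly.

['|5fl|', '|g1|', '|inkq9|']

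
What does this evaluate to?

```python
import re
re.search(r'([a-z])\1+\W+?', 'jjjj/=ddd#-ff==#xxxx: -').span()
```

(0, 5)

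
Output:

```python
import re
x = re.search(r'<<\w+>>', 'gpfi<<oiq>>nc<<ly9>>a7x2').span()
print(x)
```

(4, 11)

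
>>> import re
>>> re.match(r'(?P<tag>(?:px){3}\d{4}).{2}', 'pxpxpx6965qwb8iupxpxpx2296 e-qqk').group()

The pattern matches the literal 'px' repeated 3 times, then exactly 4 of a digit (captured as 'tag'); then exactly 2 of any character.
`re.match` only tries the pattern at the start of the string.
The match spans [0:12] → 'pxpxpx6965qw'.
Captured: group 1 = 'pxpxpx6965'.

'pxpxpx6965qw'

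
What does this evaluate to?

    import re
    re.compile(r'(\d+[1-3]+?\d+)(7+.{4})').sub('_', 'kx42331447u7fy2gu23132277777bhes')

'kx_2gu_'

This matches one or more of a digit, then one or more of a character in [1-3] (lazy), then one or more of a digit (captured); then one or more of the literal '7', then exactly 4 of any character (captured).
Each match is replaced by '_'.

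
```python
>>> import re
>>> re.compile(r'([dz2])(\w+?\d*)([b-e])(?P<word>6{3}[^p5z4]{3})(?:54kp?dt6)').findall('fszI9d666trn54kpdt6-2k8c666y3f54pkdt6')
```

[('z', 'I9', 'd', '666trn')]

The pattern matches one of [dz2] (captured); then one or more of a word character (lazy), then zero or more of a digit (captured); then a character in [b-e] (captured); then exactly 3 of a literal '6', then exactly 3 of any character except [p5z4] (captured as 'word'); then the literal '54k', then optionally the literal 'p', then the literal 'dt6' (non-capturing group).
Walking the string: at [2:19] match 'zI9d666trn54kpdt6', groups = ('z', 'I9', 'd', '666trn').
4 groups means the one result is a tuple of 4 captured strings — 1 here.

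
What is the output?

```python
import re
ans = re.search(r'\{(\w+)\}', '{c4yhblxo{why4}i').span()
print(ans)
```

(9, 15)

The match spans [9:15] → '{why4}'.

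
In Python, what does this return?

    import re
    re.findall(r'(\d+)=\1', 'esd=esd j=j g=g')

After group 1 captures some text, `\1` only succeeds where that same text appears again.
`findall` collects group 1 from each match (0 total).
Nothing in the string satisfies the pattern, so the list is empty.

[]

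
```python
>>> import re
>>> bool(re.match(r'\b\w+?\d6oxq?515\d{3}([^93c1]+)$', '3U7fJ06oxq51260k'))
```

False

Pattern: a word boundary (`\b`, zero-width); then one or more of a word character (lazy), then a digit, then the literal '6ox'; then optionally a literal 'q', then the literal '515', then exactly 3 of a digit; then one or more of any character except [93c1] (captured); then anchored at the end.
With `match`, the pattern is implicitly anchored at the beginning.
Here the string doesn't start with a match, so the call returns None, and `bool(None)` is False.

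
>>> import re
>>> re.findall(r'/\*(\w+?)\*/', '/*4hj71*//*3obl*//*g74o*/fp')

['4hj71', '3obl', 'g74o']

One capturing group, so `findall` returns just the captured substring from each match — 3 in all.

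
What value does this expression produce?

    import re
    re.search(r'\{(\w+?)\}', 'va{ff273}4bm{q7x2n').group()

'{ff273}'

The match spans [2:9] → '{ff273}'.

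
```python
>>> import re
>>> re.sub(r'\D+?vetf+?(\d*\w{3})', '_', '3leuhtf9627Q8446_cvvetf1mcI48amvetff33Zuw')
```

Lazy quantifiers expand one character at a time until the remainder of the pattern can match.
Each match is replaced by '_'.

'3leuhtf9627Q8446_48_Zuw'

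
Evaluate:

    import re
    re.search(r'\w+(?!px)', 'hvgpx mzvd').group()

Because the assertion is negative and zero-width, positions next to the forbidden text are skipped.
Unlike `match`, `search` isn't anchored — it looks for the pattern anywhere in the string.
The match spans [0:5] → 'hvgpx'.

'hvgpx'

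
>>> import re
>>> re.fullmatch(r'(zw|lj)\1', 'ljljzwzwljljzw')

`re.fullmatch` is like wrapping the pattern in `^…$` (in single-line mode).
Here there's no way to consume every character, so the call returns None.

None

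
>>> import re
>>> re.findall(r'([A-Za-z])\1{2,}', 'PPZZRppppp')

['p']

`\1` is not a pattern — it's the concrete string captured by group 1, re-applied verbatim.
One capturing group, so `findall` returns just the captured substring from the one match — 1 in all.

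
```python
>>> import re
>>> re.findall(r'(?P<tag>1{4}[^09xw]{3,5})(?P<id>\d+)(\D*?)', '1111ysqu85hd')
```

[('1111ysqu8', '5', '')]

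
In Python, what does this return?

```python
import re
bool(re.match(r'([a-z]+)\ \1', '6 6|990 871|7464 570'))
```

`re.match` won't scan ahead — the pattern has to work from the very first character.
Here the string doesn't start with a match, so the call returns None, and `bool(None)` is False.

False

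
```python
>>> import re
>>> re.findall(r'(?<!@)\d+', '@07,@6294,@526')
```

['7', '294', '26']

A negative assertion filters positions out without eating any characters.
Matches: at [2:3] → '7'; at [6:9] → '294'; at [12:14] → '26'.
Since nothing is captured, `findall` lists the 3 matched substrings directly.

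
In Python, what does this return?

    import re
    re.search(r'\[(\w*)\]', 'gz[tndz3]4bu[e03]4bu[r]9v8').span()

`re.search` scans for the first position where the pattern succeeds.
The match spans [2:9] → '[tndz3]'.
Captured: group 1 = 'tndz3'.

(2, 9)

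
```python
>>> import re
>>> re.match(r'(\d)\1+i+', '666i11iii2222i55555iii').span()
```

(0, 4)

`\1` has to match the exact text group 1 already captured.
With `match`, the pattern is implicitly anchored at the beginning.
The match spans [0:4] → '666i'.
Captured: group 1 = '6'.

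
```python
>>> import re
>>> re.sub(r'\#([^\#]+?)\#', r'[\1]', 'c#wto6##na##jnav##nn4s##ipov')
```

'c[wto6][na][jnav][nn4s]#ipov'

Matches: at [1:7] → '#wto6#'; at [7:11] → '#na#'; at [11:17] → '#jnav#'; at [17:23] → '#nn4s#'.
`\1` in the replacement pulls in group 1's text for each match.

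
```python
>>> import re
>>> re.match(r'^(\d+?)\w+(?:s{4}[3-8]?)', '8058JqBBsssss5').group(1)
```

The pattern matches anchored at the start of the string; then one or more of a digit (lazy) (captured); then one or more of a word character; then exactly 4 of the literal 's', then optionally a character in [3-8] (non-capturing group).
Because the quantifier is non-greedy, it stops expanding at the earliest point where the rest of the pattern can succeed.
`re.match` only tries the pattern at the start of the string.
The match spans [0:14] → '8058JqBBsssss5'.
Captured: group 1 = '8'.

'8'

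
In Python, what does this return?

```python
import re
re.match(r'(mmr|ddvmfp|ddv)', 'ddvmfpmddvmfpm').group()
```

'ddvmfp'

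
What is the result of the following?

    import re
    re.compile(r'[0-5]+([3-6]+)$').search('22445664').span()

(0, 8)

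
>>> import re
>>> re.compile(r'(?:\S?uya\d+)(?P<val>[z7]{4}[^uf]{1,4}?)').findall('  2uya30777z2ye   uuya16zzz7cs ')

The `?` after the quantifier makes it lazy — it takes as little as possible before letting the rest of the pattern try.
One capturing group, so `findall` returns just the captured substring from each match — 2 in all.

['777z2', 'zzz7c']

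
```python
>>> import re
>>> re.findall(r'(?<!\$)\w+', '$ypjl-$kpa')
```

The negative lookahead/lookbehind blocks any match where the forbidden context is present.
Matches: at [2:5] → 'pjl'; at [8:10] → 'pa'.
No capturing groups, so `findall` returns the 2 full match strings.

['pjl', 'pa']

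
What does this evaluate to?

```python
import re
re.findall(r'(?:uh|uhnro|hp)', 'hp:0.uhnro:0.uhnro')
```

['hp', 'uh', 'uh']

Alternation tries branches left to right and keeps the first one that lets the overall match succeed at that position.
No capturing groups, so `findall` returns the 3 full match strings.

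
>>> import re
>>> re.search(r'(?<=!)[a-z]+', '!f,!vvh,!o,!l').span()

The lookaround is zero-width — it requires the adjacent text to match without consuming it, so the asserted text isn't part of the match.
`re.search` tries every starting position until one works.
The match spans [1:2] → 'f'.

(1, 2)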